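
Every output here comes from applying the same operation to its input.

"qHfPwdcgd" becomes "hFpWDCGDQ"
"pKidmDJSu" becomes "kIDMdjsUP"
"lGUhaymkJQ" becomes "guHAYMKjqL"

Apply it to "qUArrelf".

uaRRELFQ

The rule is to move the first character to the end, then flip the case of every letter.
"qUArrelf" → "UArrelfq" → "uaRRELFQ".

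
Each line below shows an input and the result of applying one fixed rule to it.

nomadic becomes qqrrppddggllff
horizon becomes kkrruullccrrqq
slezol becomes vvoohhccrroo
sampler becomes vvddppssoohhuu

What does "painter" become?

In each case the input is transformed by: double every character, then shift every letter 3 places forward in the alphabet (wrapping around).
Working it through for "painter": intermediate "ppaaiinntteerr", final "ssddllqqwwhhuu".

ssddllqqwwhhuu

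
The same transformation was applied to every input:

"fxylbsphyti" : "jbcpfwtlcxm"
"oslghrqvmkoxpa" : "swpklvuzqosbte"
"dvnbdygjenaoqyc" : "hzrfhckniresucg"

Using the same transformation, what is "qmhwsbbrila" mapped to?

What's happening: shift every letter 4 places forward in the alphabet (wrapping around).
On "qmhwsbbrila" that produces "uqlawffvmpe".

uqlawffvmpe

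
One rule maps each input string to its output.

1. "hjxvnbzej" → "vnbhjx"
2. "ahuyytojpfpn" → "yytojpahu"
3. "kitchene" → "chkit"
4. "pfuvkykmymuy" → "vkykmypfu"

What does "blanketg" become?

The pattern: delete the last 3 characters, then move the first 3 characters to the end (rotate left by 3).
On "blanketg": the first step gives "blank", and the second then gives "nkbla".
(Check on "hjxvnbzej": → "hjxvnb" → "vnbhjx" ✓)

nkbla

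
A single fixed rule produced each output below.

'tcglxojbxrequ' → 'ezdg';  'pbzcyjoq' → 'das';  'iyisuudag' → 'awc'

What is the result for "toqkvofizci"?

qxkk

Looking at the pairs, the operation is to keep one character in every 3, starting at position 2 (positions 2nd, 5th, 8th, ...), then shift every letter 2 places forward in the alphabet (wrapping around).
"toqkvofizci" → "ovii" → "qxkk".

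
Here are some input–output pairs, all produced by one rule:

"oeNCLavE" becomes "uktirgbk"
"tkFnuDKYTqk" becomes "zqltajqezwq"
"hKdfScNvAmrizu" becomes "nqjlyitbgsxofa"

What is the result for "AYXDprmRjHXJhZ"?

What's happening: shift every letter 6 places forward in the alphabet (wrapping around), then convert every letter to lowercase.
Starting from "AYXDprmRjHXJhZ": after the first operation, "GEDJvxsXpNDPnF"; after the second, "gedjvxsxpndpnf".

gedjvxsxpndpnf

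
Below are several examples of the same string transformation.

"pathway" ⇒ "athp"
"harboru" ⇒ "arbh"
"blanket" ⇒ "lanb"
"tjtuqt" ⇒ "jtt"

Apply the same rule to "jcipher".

The transformation: delete the last 3 characters, then move the first character to the end.
Starting from "jcipher": after the first operation, "jcip"; after the second, "cipj".

cipj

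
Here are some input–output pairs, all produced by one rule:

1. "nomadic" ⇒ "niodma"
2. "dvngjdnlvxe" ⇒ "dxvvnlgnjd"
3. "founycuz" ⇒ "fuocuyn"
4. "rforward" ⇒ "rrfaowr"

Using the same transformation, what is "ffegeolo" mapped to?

What's happening: delete the last character, then take characters alternately from the front and the back (1st, last, 2nd, 2nd-last, ...).
On "ffegeolo": the first step gives "ffegeol", and the second then gives "flfoeeg".

flfoeeg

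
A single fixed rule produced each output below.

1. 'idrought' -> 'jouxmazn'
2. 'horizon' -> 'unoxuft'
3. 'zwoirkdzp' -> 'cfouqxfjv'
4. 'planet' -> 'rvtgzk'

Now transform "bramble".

xhsgrhk

Looking at the pairs, the operation is to swap each adjacent pair of characters (1↔2, 3↔4, ...), then shift every letter 6 places forward in the alphabet (wrapping around).
Working it through for "bramble": intermediate "rbmalbe", final "xhsgrhk".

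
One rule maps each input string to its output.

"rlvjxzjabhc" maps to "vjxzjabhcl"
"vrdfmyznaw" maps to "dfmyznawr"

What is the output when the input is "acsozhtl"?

What's happening: delete the first character, then move the first character to the end.
For "acsozhtl", step one produces "csozhtl"; step two turns that into "sozhtlc".

sozhtlc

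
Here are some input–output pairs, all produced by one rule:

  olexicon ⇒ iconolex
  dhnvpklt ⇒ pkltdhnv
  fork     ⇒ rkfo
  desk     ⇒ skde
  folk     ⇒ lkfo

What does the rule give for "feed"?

The transformation: swap the front and back halves of the string.
For "feed" the result is "edfe".

edfe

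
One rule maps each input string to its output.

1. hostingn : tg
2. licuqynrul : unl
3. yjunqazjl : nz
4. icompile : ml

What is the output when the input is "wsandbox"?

Each output is the input with this applied: delete the first character, then keep one character in every 3, starting at position 3 (positions 3rd, 6th, 9th, ...).
Applying both steps to "wsandbox": "sandbox", then "no".

no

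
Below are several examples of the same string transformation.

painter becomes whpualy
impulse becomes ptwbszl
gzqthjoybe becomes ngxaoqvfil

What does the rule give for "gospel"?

nvzwls

What's happening: shift every letter 7 places forward in the alphabet (wrapping around).
So "gospel" becomes "nvzwls".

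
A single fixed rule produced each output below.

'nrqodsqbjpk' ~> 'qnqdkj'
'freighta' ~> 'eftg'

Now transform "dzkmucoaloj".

kdoujl

Rule — keep every other character starting from the first (positions 1st, 3rd, 5th, ...), then swap each adjacent pair of characters (1↔2, 3↔4, ...).
On "dzkmucoaloj": the first step gives "dkuolj", and the second then gives "kdoujl".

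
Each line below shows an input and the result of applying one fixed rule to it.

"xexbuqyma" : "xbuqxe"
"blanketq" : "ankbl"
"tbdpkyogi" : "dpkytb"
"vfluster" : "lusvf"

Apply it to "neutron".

utne

In each case the input is transformed by: delete the last 3 characters, then move the first 2 characters to the end (rotate left by 2).
Working it through for "neutron": intermediate "neut", final "utne".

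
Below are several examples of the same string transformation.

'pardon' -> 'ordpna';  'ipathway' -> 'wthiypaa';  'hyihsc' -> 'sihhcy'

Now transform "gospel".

The transformation: take characters alternately from the front and the back (1st, last, 2nd, 2nd-last, ...), then move the last 3 characters to the front (rotate right by 3).
So "gospel" becomes "espglo".

espglo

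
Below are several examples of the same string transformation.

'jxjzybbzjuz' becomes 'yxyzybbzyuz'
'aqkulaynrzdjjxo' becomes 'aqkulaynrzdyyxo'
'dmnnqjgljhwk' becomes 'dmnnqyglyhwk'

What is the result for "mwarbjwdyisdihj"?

mwarbywdyisdihy

Rule — replace every "j" with "y".
On "mwarbjwdyisdihj" that produces "mwarbywdyisdihy".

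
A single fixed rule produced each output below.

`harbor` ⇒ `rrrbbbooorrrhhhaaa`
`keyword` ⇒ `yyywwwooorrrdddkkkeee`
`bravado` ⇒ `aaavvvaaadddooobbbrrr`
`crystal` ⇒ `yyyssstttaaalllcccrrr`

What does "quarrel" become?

Rule — move the first 2 characters to the end (rotate left by 2), then repeat every character 3 times.
For "quarrel", step one produces "arrelqu"; step two turns that into "aaarrrrrreeelllqqquuu".

aaarrrrrreeelllqqquuu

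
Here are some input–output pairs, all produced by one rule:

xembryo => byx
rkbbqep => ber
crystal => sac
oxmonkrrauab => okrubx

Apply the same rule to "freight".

ihf

The pattern: move the first 2 characters to the end (rotate left by 2), then keep every other character starting from the second (positions 2nd, 4th, 6th, ...).
On "freight": the first step gives "eightfr", and the second then gives "ihf".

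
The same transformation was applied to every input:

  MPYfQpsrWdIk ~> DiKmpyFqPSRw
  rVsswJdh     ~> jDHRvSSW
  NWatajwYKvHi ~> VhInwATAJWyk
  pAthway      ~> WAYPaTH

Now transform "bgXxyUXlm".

Each output is the input with this applied: flip the case of every letter, then move the last 3 characters to the front (rotate right by 3).
So "bgXxyUXlm" becomes "xLMBGxXYu".
(Check on "pAthway": → "PaTHWAY" → "WAYPaTH" ✓)

xLMBGxXYu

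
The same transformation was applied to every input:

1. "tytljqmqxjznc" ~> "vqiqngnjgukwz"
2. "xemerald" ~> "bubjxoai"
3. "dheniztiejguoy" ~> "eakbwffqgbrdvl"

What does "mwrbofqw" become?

Looking at the pairs, the operation is to shift every letter 3 places backward in the alphabet (wrapping around), then swap each adjacent pair of characters (1↔2, 3↔4, ...).
Applying both steps to "mwrbofqw": "jtoylcnt", then "tjyocltn".
(Check on "xemerald": → "ubjboxia" → "bubjxoai" ✓)

tjyocltn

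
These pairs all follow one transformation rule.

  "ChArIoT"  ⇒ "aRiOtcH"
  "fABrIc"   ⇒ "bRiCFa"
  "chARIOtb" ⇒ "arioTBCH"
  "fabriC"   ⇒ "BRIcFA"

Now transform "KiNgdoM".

nGDOmkI

The rule is to move the first 2 characters to the end (rotate left by 2), then flip the case of every letter.
On "KiNgdoM": the first step gives "NgdoMKi", and the second then gives "nGDOmkI".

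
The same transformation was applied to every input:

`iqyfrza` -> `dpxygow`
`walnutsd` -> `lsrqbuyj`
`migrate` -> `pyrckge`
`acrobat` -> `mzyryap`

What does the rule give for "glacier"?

agcpejy

The transformation: shift every letter 2 places backward in the alphabet (wrapping around), then move the first 3 characters to the end (rotate left by 3).
Applying both steps to "glacier": "ejyagcp", then "agcpejy".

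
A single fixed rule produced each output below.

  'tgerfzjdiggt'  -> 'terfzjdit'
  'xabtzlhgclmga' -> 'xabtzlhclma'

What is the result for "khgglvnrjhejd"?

khlvnrjhejd

The pattern: remove every "g".
On "khgglvnrjhejd" that produces "khlvnrjhejd".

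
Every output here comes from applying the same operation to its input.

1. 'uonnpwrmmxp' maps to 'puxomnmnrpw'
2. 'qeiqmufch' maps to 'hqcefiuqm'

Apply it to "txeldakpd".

dtpxkeald

The transformation: reverse the string, then take characters alternately from the front and the back (1st, last, 2nd, 2nd-last, ...).
"txeldakpd" → "dtpxkeald".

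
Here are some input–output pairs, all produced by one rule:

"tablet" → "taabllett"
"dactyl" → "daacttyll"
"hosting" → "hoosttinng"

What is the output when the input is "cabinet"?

caabiineet

In each case the input is transformed by: repeat every character 3 times, then keep every other character starting from the second (positions 2nd, 4th, 6th, ...).
On "cabinet": the first step gives "cccaaabbbiiinnneeettt", and the second then gives "caabiineet".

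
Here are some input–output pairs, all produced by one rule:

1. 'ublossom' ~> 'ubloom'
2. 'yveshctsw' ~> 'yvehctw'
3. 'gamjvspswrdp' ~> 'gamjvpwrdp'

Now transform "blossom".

bloom

Each output is the input with this applied: remove every "s".
So "blossom" becomes "bloom".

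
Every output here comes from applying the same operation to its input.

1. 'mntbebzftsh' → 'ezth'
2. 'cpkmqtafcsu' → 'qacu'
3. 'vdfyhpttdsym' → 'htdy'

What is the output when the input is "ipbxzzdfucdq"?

zdud

In each case the input is transformed by: keep every other character starting from the first (positions 1st, 3rd, 5th, ...), then keep only the last 4 characters.
Starting from "ipbxzzdfucdq": after the first operation, "ibzdud"; after the second, "zdud".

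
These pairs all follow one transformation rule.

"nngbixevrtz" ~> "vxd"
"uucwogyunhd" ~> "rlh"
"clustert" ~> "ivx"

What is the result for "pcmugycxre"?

bvi

Each output is the input with this applied: shift every letter 4 places forward in the alphabet (wrapping around), then keep only the last 3 characters.
Applying both steps to "pcmugycxre": "tgqykcgbvi", then "bvi".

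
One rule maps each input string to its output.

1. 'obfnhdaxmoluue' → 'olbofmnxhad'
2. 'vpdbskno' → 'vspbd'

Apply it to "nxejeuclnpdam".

npxneljceu

The transformation: delete the last 3 characters, then take characters alternately from the front and the back (1st, last, 2nd, 2nd-last, ...).
Applying that to "nxejeuclnpdam" gives "npxneljceu".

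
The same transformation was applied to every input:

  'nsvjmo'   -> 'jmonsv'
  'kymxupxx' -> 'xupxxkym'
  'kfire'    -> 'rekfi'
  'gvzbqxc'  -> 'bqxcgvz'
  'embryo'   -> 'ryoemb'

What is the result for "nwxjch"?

Rule — move the first 3 characters to the end (rotate left by 3).
Doing the same to "nwxjch": "jchnwx".

jchnwx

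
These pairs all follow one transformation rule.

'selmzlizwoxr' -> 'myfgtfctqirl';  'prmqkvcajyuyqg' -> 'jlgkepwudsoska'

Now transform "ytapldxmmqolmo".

Rule — shift every letter 6 places backward in the alphabet (wrapping around).
Doing the same to "ytapldxmmqolmo": "snujfxrggkifgi".

snujfxrggkifgi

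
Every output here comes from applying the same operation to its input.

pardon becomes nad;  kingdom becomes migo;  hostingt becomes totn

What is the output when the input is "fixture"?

eitr

The rule is to move the last character to the front, then keep every other character starting from the first (positions 1st, 3rd, 5th, ...).
On "fixture": the first step gives "efixtur", and the second then gives "eitr".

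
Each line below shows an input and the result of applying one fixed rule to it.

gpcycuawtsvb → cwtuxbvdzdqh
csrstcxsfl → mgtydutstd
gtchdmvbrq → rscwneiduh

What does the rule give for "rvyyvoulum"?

Looking at the pairs, the operation is to shift every letter 1 place forward in the alphabet (wrapping around), then reverse the string.
Starting from "rvyyvoulum": after the first operation, "swzzwpvmvn"; after the second, "nvmvpwzzws".

nvmvpwzzws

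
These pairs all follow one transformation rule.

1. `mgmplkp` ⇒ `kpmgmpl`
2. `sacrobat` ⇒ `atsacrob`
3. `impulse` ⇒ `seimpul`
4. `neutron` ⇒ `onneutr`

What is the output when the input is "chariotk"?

tkchario

The pattern: move the last 2 characters to the front (rotate right by 2).
"chariotk" → "tkchario".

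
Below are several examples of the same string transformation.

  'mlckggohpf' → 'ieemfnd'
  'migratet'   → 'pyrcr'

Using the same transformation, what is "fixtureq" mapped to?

The transformation: delete the first 3 characters, then shift every letter 2 places backward in the alphabet (wrapping around).
Working it through for "fixtureq": intermediate "tureq", final "rspco".

rspco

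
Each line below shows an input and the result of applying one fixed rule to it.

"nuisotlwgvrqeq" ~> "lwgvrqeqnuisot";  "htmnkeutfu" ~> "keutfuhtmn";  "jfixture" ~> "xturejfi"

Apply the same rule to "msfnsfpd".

The transformation: move the last character to the front, then swap the front and back halves of the string.
Starting from "msfnsfpd": after the first operation, "dmsfnsfp"; after the second, "nsfpdmsf".
(Check on "nuisotlwgvrqeq": → "qnuisotlwgvrqe" → "lwgvrqeqnuisot" ✓)

nsfpdmsf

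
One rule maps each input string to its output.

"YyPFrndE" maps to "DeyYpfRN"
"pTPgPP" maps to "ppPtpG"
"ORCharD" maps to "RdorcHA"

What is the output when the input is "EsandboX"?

OxeSANDB

In each case the input is transformed by: move the last 2 characters to the front (rotate right by 2), then flip the case of every letter.
Applying both steps to "EsandboX": "oXEsandb", then "OxeSANDB".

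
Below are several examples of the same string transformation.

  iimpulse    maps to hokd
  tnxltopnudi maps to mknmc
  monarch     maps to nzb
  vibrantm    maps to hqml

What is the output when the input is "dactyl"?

zsk

Rule — shift every letter 1 place backward in the alphabet (wrapping around), then keep every other character starting from the second (positions 2nd, 4th, 6th, ...).
"dactyl" → "zsk".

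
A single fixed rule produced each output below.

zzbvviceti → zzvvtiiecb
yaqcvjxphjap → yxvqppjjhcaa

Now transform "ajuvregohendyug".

yvuuronjhggeeda

Rule — sort the characters into reverse alphabetical order.
For "ajuvregohendyug" the result is "yvuuronjhggeeda".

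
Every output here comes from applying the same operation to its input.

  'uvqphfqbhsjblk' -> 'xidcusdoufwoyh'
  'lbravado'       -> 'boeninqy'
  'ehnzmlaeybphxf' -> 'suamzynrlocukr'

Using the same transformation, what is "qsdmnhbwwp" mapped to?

The transformation: swap the first and last characters, then shift every letter 13 places forward in the alphabet (wrapping around) — i.e. ROT13.
Working it through for "qsdmnhbwwp": intermediate "psdmnhbwwq", final "cfqzauojjd".
(Check on "uvqphfqbhsjblk": → "kvqphfqbhsjblu" → "xidcusdoufwoyh" ✓)

cfqzauojjd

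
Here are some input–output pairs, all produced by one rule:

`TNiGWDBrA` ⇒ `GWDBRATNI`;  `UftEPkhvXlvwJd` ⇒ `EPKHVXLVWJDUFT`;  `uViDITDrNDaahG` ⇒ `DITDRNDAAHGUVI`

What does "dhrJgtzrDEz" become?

JGTZRDEZDHR

Each output is the input with this applied: move the first 3 characters to the end (rotate left by 3), then convert every letter to uppercase.
"dhrJgtzrDEz" → "JgtzrDEzdhr" → "JGTZRDEZDHR".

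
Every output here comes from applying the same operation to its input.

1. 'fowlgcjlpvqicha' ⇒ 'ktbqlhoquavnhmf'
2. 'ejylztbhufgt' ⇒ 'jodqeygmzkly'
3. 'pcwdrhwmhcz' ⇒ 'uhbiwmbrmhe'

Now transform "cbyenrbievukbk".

hgdjswgnjazpgp

The pattern: shift every letter 5 places forward in the alphabet (wrapping around).
So "cbyenrbievukbk" becomes "hgdjswgnjazpgp".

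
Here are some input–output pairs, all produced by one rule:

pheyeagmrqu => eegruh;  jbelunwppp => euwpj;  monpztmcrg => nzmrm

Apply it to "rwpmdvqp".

pdqr

Rule — move the first 2 characters to the end (rotate left by 2), then keep every other character starting from the first (positions 1st, 3rd, 5th, ...).
So "rwpmdvqp" becomes "pdqr".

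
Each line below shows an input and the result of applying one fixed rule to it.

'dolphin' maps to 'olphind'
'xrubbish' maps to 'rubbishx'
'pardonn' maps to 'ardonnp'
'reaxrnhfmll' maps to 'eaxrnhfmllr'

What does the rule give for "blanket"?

lanketb

Rule — move the first character to the end.
Doing the same to "blanket": "lanketb".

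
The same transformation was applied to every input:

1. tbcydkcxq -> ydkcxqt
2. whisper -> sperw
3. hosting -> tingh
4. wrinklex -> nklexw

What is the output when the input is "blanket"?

The transformation: move the first character to the end, then delete the first 2 characters.
"blanket" → "lanketb" → "nketb".

nketb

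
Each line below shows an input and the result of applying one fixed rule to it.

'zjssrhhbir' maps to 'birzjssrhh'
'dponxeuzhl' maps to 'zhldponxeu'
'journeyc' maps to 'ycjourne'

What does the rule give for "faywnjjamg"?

amgfaywnjj

The rule is to swap the front and back halves of the string, then move the first 2 characters to the end (rotate left by 2).
On "faywnjjamg": the first step gives "jjamgfaywn", and the second then gives "amgfaywnjj".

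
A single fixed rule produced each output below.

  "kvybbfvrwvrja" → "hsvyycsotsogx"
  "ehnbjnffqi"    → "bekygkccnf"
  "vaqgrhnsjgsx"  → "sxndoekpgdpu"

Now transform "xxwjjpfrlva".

Rule — shift every letter 3 places backward in the alphabet (wrapping around).
"xxwjjpfrlva" → "uutggmcoisx".

uutggmcoisx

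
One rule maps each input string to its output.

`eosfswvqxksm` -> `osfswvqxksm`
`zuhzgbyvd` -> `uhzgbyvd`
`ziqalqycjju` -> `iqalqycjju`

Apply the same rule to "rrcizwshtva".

The rule is to delete the first character.
So "rrcizwshtva" becomes "rcizwshtva".

rcizwshtva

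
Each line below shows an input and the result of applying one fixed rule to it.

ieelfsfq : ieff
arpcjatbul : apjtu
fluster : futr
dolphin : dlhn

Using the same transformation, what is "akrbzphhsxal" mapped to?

arzhsa

The transformation: keep every other character starting from the first (positions 1st, 3rd, 5th, ...).
Doing the same to "akrbzphhsxal": "arzhsa".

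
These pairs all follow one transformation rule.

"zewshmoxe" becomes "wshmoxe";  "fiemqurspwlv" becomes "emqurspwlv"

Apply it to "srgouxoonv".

gouxoonv

Each output is the input with this applied: delete the first 2 characters.
For "srgouxoonv" the result is "gouxoonv".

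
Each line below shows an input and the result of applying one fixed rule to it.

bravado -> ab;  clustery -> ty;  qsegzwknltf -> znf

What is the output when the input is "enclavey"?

Each output is the input with this applied: move the first 2 characters to the end (rotate left by 2), then keep one character in every 3, starting at position 3 (positions 3rd, 6th, 9th, ...).
Starting from "enclavey": after the first operation, "claveyen"; after the second, "ay".

ay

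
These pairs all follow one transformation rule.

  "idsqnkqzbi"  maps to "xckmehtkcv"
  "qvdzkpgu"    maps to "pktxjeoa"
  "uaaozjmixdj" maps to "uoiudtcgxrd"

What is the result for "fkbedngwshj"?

ezyvhxqabmd

In each case the input is transformed by: shift every letter 6 places backward in the alphabet (wrapping around), then swap each adjacent pair of characters (1↔2, 3↔4, ...).
Working it through for "fkbedngwshj": intermediate "zevyxhaqmbd", final "ezyvhxqabmd".
(Check on "idsqnkqzbi": → "cxmkhektvc" → "xckmehtkcv" ✓)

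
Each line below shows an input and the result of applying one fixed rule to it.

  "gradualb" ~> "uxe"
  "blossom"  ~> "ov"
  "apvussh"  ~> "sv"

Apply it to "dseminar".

Each output is the input with this applied: shift every letter 3 places forward in the alphabet (wrapping around), then keep one character in every 3, starting at position 2 (positions 2nd, 5th, 8th, ...).
For "dseminar", step one produces "gvhplqdu"; step two turns that into "vlu".

vlu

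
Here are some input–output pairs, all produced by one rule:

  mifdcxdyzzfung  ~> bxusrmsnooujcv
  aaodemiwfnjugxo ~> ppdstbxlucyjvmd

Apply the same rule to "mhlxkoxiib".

bwamzdmxxq

The pattern: shift every letter 11 places backward in the alphabet (wrapping around).
So "mhlxkoxiib" becomes "bwamzdmxxq".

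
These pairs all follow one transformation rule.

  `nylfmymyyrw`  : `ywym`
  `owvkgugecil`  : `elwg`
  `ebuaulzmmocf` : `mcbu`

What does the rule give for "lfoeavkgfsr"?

grfa

Rule — keep one character in every 3, starting at position 2 (positions 2nd, 5th, 8th, ...), then swap the front and back halves of the string.
Starting from "lfoeavkgfsr": after the first operation, "fagr"; after the second, "grfa".
(Check on "ebuaulzmmocf": → "bumc" → "mcbu" ✓)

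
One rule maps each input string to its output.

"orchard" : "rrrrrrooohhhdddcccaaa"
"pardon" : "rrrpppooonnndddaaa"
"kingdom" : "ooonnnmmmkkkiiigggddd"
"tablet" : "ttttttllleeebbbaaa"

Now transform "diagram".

rrrmmmiiigggdddaaaaaa

In each case the input is transformed by: repeat every character 3 times, then sort the characters into reverse alphabetical order.
On "diagram": the first step gives "dddiiiaaagggrrraaammm", and the second then gives "rrrmmmiiigggdddaaaaaa".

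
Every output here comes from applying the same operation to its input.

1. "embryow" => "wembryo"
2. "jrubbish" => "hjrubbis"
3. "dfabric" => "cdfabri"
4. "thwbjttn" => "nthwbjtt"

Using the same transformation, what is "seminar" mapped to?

rsemina

What's happening: move the last character to the front.
"seminar" → "rsemina".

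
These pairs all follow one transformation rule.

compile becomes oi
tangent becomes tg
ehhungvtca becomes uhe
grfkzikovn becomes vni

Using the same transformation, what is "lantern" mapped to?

Rule — sort the characters into reverse alphabetical order, then keep one character in every 3, starting at position 2 (positions 2nd, 5th, 8th, ...).
Starting from "lantern": after the first operation, "trnnlea"; after the second, "rl".

rl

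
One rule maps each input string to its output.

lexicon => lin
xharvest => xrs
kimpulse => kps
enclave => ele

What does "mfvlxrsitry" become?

mlsr

The pattern: keep one character in every 3, starting at position 1 (positions 1st, 4th, 7th, ...).
Applying that to "mfvlxrsitry" gives "mlsr".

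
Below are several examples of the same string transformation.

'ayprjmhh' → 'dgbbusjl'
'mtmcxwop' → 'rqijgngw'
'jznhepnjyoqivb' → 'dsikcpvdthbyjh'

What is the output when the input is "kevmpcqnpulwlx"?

The rule is to shift every letter 6 places backward in the alphabet (wrapping around), then swap the front and back halves of the string.
Working it through for "kevmpcqnpulwlx": intermediate "eypgjwkhjofqfr", final "hjofqfreypgjwk".

hjofqfreypgjwk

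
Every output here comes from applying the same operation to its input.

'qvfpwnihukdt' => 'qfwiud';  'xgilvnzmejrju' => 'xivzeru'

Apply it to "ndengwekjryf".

negejy

What's happening: keep every other character starting from the first (positions 1st, 3rd, 5th, ...).
On "ndengwekjryf" that produces "negejy".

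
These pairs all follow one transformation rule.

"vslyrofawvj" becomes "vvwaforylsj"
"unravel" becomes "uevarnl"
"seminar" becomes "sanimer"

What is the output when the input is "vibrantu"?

Looking at the pairs, the operation is to reverse the string, then swap the first and last characters.
Starting from "vibrantu": after the first operation, "utnarbiv"; after the second, "vtnarbiu".
(Check on "vslyrofawvj": → "jvwaforylsv" → "vvwaforylsj" ✓)

vtnarbiu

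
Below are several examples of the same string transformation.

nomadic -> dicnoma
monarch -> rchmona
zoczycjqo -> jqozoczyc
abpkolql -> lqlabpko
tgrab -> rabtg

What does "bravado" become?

What's happening: move the last 3 characters to the front (rotate right by 3).
"bravado" → "adobrav".

adobrav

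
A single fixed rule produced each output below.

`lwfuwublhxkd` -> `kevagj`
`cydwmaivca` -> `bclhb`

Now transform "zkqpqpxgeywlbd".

yppwdva

In each case the input is transformed by: shift every letter 1 place backward in the alphabet (wrapping around), then keep every other character starting from the first (positions 1st, 3rd, 5th, ...).
Applying both steps to "zkqpqpxgeywlbd": "yjpopowfdxvkac", then "yppwdva".
(Check on "lwfuwublhxkd": → "kvetvtakgwjc" → "kevagj" ✓)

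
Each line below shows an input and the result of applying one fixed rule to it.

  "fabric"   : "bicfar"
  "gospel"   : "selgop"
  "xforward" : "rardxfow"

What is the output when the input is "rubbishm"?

bshmrubi

The rule is to swap the front and back halves of the string, then swap the first and last characters.
For "rubbishm", step one produces "ishmrubb"; step two turns that into "bshmrubi".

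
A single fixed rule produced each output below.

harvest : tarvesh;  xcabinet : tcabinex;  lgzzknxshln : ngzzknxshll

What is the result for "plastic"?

clastip

What's happening: swap the first and last characters.
"plastic" → "clastip".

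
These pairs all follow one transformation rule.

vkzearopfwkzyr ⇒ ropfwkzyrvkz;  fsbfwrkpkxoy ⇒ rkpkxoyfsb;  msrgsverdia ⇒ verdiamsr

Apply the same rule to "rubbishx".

The pattern: move the first 3 characters to the end (rotate left by 3), then delete the first 2 characters.
For "rubbishx", step one produces "bishxrub"; step two turns that into "shxrub".

shxrub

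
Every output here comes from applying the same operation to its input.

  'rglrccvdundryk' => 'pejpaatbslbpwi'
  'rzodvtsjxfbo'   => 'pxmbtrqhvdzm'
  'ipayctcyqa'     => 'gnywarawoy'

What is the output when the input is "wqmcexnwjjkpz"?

The pattern: shift every letter 2 places backward in the alphabet (wrapping around).
Applying that to "wqmcexnwjjkpz" gives "uokacvluhhinx".

uokacvluhhinx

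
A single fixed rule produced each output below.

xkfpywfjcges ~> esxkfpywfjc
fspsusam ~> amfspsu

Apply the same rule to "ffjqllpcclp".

Looking at the pairs, the operation is to move the last 2 characters to the front (rotate right by 2), then delete the last character.
Starting from "ffjqllpcclp": after the first operation, "lpffjqllpcc"; after the second, "lpffjqllpc".

lpffjqllpc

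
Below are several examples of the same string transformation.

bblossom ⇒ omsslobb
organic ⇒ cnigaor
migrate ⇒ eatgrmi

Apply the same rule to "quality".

Each output is the input with this applied: swap each adjacent pair of characters (1↔2, 3↔4, ...), then reverse the string.
Doing the same to "quality": "yitalqu".
(Check on "bblossom": → "bbolssmo" → "omsslobb" ✓)

yitalqu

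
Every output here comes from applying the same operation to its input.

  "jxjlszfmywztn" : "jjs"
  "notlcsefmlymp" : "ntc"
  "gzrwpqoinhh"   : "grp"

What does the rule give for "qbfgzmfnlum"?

qfz

Looking at the pairs, the operation is to keep every other character starting from the first (positions 1st, 3rd, 5th, ...), then keep only the first 3 characters.
For "qbfgzmfnlum", step one produces "qfzflm"; step two turns that into "qfz".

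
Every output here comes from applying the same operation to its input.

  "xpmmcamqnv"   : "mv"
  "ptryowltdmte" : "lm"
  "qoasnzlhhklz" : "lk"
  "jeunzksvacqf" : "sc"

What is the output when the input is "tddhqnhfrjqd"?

hj

What's happening: keep one character in every 3, starting at position 1 (positions 1st, 4th, 7th, ...), then delete the first 2 characters.
On "tddhqnhfrjqd" that produces "hj".
(Check on "ptryowltdmte": → "pylm" → "lm" ✓)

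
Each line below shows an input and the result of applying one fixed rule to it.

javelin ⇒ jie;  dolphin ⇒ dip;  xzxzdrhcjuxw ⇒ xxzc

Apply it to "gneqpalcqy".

Rule — take characters alternately from the front and the back (1st, last, 2nd, 2nd-last, ...), then keep one character in every 3, starting at position 1 (positions 1st, 4th, 7th, ...).
Working it through for "gneqpalcqy": intermediate "gynqecqlpa", final "gqqa".

gqqa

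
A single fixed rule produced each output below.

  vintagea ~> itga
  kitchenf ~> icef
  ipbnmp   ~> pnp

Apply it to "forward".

owr

What's happening: keep every other character starting from the second (positions 2nd, 4th, 6th, ...).
So "forward" becomes "owr".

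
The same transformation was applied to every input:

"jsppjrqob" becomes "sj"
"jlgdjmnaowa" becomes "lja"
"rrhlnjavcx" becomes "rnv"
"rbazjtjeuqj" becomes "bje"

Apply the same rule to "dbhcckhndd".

bcn

In each case the input is transformed by: delete the last 2 characters, then keep one character in every 3, starting at position 2 (positions 2nd, 5th, 8th, ...).
Applying both steps to "dbhcckhndd": "dbhcckhn", then "bcn".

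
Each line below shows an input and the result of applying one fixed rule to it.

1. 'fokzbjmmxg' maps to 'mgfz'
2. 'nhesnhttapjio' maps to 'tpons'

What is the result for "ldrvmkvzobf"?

vblv

Each output is the input with this applied: keep one character in every 3, starting at position 1 (positions 1st, 4th, 7th, ...), then move the first 2 characters to the end (rotate left by 2).
"ldrvmkvzobf" → "lvvb" → "vblv".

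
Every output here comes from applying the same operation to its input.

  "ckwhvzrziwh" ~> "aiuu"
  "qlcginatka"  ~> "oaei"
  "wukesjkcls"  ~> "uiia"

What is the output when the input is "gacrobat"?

ea

What's happening: shift every letter 2 places backward in the alphabet (wrapping around), then keep only the vowels.
Applying both steps to "gacrobat": "eyapmzyr", then "ea".
(Check on "qlcginatka": → "ojaeglyriy" → "oaei" ✓)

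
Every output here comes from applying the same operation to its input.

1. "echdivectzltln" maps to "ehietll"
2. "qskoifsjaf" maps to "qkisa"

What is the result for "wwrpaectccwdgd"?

wraccwg

The transformation: keep every other character starting from the first (positions 1st, 3rd, 5th, ...).
On "wwrpaectccwdgd" that produces "wraccwg".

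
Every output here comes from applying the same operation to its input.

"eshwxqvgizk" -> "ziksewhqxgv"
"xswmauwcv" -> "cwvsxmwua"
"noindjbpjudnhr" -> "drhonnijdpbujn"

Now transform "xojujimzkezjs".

The rule is to swap each adjacent pair of characters (1↔2, 3↔4, ...), then move the last 3 characters to the front (rotate right by 3).
"xojujimzkezjs" → "oxujijzmekjzs" → "jzsoxujijzmek".

jzsoxujijzmek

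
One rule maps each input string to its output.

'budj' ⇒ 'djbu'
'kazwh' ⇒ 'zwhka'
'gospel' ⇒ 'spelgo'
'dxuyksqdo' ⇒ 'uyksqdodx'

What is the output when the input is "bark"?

What's happening: move the first 2 characters to the end (rotate left by 2).
So "bark" becomes "rkba".

rkba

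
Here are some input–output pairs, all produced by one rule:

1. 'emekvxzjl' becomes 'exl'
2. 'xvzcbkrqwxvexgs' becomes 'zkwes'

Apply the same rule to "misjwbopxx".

sbx

The transformation: keep one character in every 3, starting at position 3 (positions 3rd, 6th, 9th, ...).
So "misjwbopxx" becomes "sbx".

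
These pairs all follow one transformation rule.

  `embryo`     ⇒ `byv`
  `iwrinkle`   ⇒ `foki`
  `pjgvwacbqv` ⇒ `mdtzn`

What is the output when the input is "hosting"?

epfd

The transformation: shift every letter 3 places backward in the alphabet (wrapping around), then keep every other character starting from the first (positions 1st, 3rd, 5th, ...).
Starting from "hosting": after the first operation, "elpqfkd"; after the second, "epfd".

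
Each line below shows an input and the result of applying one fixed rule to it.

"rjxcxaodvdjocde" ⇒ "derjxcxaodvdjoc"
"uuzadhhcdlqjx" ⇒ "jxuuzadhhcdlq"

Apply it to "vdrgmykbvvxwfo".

Each output is the input with this applied: move the last 2 characters to the front (rotate right by 2).
"vdrgmykbvvxwfo" → "fovdrgmykbvvxw".

fovdrgmykbvvxw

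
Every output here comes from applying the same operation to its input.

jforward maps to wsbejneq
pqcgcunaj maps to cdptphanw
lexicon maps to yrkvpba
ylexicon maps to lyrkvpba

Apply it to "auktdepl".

nhxgqrcy

The rule is to shift every letter 13 places forward in the alphabet (wrapping around) — i.e. ROT13.
Doing the same to "auktdepl": "nhxgqrcy".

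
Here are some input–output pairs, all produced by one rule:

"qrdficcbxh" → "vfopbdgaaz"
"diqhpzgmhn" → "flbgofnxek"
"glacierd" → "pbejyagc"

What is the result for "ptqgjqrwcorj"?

The rule is to shift every letter 2 places backward in the alphabet (wrapping around), then move the last 2 characters to the front (rotate right by 2).
For "ptqgjqrwcorj" the result is "phnroehopuam".

phnroehopuam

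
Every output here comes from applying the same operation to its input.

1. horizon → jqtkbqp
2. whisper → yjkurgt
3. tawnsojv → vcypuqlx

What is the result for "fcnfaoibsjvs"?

hephcqkdulxu

In each case the input is transformed by: shift every letter 2 places forward in the alphabet (wrapping around).
Applying that to "fcnfaoibsjvs" gives "hephcqkdulxu".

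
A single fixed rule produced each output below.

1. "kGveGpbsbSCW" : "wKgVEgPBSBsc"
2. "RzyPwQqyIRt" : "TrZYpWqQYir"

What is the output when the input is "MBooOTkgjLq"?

QmbOOotKGJl

Looking at the pairs, the operation is to move the last character to the front, then flip the case of every letter.
Working it through for "MBooOTkgjLq": intermediate "qMBooOTkgjL", final "QmbOOotKGJl".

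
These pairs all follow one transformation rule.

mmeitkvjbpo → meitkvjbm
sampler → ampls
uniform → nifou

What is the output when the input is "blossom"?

Each output is the input with this applied: delete the last 2 characters, then move the first character to the end.
"blossom" → "bloss" → "lossb".

lossb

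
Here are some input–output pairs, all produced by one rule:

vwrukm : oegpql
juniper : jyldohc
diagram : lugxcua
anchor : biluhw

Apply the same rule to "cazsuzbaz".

The rule is to move the last 3 characters to the front (rotate right by 3), then shift every letter 6 places backward in the alphabet (wrapping around).
Doing the same to "cazsuzbaz": "vutwutmot".

vutwutmot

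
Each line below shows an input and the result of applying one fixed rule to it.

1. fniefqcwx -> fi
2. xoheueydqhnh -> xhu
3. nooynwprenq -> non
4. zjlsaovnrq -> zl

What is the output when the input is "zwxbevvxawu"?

Rule — keep every other character starting from the first (positions 1st, 3rd, 5th, ...), then delete the last 3 characters.
On "zwxbevvxawu": the first step gives "zxevau", and the second then gives "zxe".

zxe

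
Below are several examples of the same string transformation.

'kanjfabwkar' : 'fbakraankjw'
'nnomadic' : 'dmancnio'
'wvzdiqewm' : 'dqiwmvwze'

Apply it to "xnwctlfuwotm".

What's happening: take characters alternately from the front and the back (1st, last, 2nd, 2nd-last, ...), then move the last 3 characters to the front (rotate right by 3).
Applying both steps to "xnwctlfuwotm": "xmntwocwtulf", then "ulfxmntwocwt".

ulfxmntwocwt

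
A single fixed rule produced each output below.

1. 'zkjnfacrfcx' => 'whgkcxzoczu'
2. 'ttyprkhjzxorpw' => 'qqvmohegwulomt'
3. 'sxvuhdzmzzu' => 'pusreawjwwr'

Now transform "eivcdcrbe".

The rule is to shift every letter 3 places backward in the alphabet (wrapping around).
So "eivcdcrbe" becomes "bfszazoyb".

bfszazoyb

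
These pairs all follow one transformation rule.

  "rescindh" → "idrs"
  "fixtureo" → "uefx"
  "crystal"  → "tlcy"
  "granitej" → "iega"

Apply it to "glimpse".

Each output is the input with this applied: keep every other character starting from the first (positions 1st, 3rd, 5th, ...), then move the first 2 characters to the end (rotate left by 2).
For "glimpse", step one produces "gipe"; step two turns that into "pegi".

pegi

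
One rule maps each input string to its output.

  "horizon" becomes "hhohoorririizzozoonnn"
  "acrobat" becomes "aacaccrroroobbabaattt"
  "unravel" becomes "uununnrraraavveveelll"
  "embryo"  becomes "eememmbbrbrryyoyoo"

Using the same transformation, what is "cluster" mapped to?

cclclluususstteteerrr

The rule is to repeat every character 3 times, then swap each adjacent pair of characters (1↔2, 3↔4, ...).
Applying that to "cluster" gives "cclclluususstteteerrr".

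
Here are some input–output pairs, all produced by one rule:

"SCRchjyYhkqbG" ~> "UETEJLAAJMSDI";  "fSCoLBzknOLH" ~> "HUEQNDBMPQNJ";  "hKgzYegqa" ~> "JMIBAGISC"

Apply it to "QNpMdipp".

What's happening: shift every letter 2 places forward in the alphabet (wrapping around), then convert every letter to uppercase.
For "QNpMdipp" the result is "SPROFKRR".

SPROFKRR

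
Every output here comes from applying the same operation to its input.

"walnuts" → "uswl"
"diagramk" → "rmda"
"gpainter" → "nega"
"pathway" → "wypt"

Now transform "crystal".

The rule is to keep every other character starting from the first (positions 1st, 3rd, 5th, ...), then swap the front and back halves of the string.
"crystal" → "cytl" → "tlcy".
(Check on "diagramk": → "darm" → "rmda" ✓)

tlcy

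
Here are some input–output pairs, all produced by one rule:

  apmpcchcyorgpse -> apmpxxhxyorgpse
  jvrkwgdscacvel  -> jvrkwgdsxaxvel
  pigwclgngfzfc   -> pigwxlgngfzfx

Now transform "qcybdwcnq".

qxybdwxnq

In each case the input is transformed by: replace every "c" with "x".
So "qcybdwcnq" becomes "qxybdwxnq".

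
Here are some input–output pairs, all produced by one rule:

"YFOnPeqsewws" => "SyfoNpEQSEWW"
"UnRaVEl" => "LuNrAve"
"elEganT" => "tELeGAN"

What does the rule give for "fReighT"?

The pattern: move the last character to the front, then flip the case of every letter.
On "fReighT": the first step gives "TfReigh", and the second then gives "tFrEIGH".

tFrEIGH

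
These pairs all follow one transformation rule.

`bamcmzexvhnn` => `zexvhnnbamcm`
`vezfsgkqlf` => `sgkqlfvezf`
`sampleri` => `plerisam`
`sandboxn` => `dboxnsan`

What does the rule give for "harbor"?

In each case the input is transformed by: move the last character to the front, then swap the front and back halves of the string.
On "harbor": the first step gives "rharbo", and the second then gives "rborha".

rborha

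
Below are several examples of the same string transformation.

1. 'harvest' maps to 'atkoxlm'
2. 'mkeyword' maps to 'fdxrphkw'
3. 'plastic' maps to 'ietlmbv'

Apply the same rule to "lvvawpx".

eootpiq

The pattern: shift every letter 7 places backward in the alphabet (wrapping around).
Applying that to "lvvawpx" gives "eootpiq".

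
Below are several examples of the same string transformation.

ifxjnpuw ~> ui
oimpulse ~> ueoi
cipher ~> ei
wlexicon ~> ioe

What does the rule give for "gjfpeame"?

eae

The pattern: swap the front and back halves of the string, then keep only the vowels.
For "gjfpeame" the result is "eae".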